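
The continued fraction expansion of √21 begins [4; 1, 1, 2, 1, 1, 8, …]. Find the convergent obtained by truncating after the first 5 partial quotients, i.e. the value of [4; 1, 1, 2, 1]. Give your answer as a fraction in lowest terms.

Compute successive convergents:
a_0 = 4: 4/1
a_1 = 1: 5/1
a_2 = 1: 9/2
a_3 = 2: 23/5
a_4 = 1: 32/7

32/7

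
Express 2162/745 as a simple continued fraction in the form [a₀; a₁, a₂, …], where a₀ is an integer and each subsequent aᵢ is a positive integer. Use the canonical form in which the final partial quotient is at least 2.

[2; 1, 9, 4, 1, 6, 2]

2162 ÷ 745 → quotient 2, remainder 672
745 ÷ 672 → quotient 1, remainder 73
672 ÷ 73 → quotient 9, remainder 15
73 ÷ 15 → quotient 4, remainder 13
15 ÷ 13 → quotient 1, remainder 2
13 ÷ 2 → quotient 6, remainder 1
2 ÷ 1 → quotient 2, remainder 0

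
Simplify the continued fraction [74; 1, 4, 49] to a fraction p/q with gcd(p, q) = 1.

Build up convergents one term at a time:
a_0 = 74: 74/1
a_1 = 1: 75/1
a_2 = 4: 374/5
a_3 = 49: 18401/246

18401/246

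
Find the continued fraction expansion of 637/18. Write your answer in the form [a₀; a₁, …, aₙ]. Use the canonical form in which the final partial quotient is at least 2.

[35; 2, 1, 1, 3]

Apply division with remainder until the remainder is 0:
⌊637/18⌋ = 35, remainder 7
⌊18/7⌋ = 2, remainder 4
⌊7/4⌋ = 1, remainder 3
⌊4/3⌋ = 1, remainder 1
⌊3/1⌋ = 3, remainder 0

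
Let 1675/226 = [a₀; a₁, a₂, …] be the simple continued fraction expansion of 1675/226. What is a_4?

13

1675 ÷ 226 → quotient 7, remainder 93
226 ÷ 93 → quotient 2, remainder 40
93 ÷ 40 → quotient 2, remainder 13
40 ÷ 13 → quotient 3, remainder 1
13 ÷ 1 → quotient 13, remainder 0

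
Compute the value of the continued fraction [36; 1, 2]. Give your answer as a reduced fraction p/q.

Start with 2.
1 + 1/(2/1) = 1 + 1/2 = 3/2
36 + 1/(3/2) = 36 + 2/3 = 110/3

110/3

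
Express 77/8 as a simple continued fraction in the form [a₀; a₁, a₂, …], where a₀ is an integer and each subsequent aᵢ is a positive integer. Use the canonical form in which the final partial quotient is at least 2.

[9; 1, 1, 1, 2]

77 ÷ 8 → quotient 9, remainder 5
8 ÷ 5 → quotient 1, remainder 3
5 ÷ 3 → quotient 1, remainder 2
3 ÷ 2 → quotient 1, remainder 1
2 ÷ 1 → quotient 2, remainder 0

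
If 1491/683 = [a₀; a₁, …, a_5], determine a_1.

5

Repeatedly divide and take the remainder:
⌊1491/683⌋ = 2, remainder 125
⌊683/125⌋ = 5, remainder 58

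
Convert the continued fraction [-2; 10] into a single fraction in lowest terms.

-19/10

Work from the innermost term outward:
Start with 10.
-2 + 1/(10/1) = -2 + 1/10 = -19/10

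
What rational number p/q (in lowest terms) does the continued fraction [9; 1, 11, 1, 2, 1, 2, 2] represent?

Start with 2.
2 + 1/(2/1) = 2 + 1/2 = 5/2
1 + 1/(5/2) = 1 + 2/5 = 7/5
2 + 1/(7/5) = 2 + 5/7 = 19/7
1 + 1/(19/7) = 1 + 7/19 = 26/19
11 + 1/(26/19) = 11 + 19/26 = 305/26
1 + 1/(305/26) = 1 + 26/305 = 331/305
9 + 1/(331/305) = 9 + 305/331 = 3284/331

3284/331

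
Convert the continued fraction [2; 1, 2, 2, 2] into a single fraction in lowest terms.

46/17

a_0 = 2: 2/1
a_1 = 1: 3/1
a_2 = 2: 8/3
a_3 = 2: 19/7
a_4 = 2: 46/17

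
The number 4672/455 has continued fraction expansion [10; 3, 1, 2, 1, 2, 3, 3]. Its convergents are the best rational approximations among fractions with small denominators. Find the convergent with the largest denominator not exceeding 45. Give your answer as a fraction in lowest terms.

421/41

a_0 = 10: 10/1  (≤ bound)
a_1 = 3: 31/3  (≤ bound)
a_2 = 1: 41/4  (≤ bound)
a_3 = 2: 113/11  (≤ bound)
a_4 = 1: 154/15  (≤ bound)
a_5 = 2: 421/41  (≤ bound)
a_6 = 3: 1417/138  (> 45, stop)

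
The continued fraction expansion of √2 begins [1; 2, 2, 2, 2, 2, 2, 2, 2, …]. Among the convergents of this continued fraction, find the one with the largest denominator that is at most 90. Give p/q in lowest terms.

a_0 = 1: 1/1  (≤ bound)
a_1 = 2: 3/2  (≤ bound)
a_2 = 2: 7/5  (≤ bound)
a_3 = 2: 17/12  (≤ bound)
a_4 = 2: 41/29  (≤ bound)
a_5 = 2: 99/70  (≤ bound)
a_6 = 2: 239/169  (> 90, stop)

99/70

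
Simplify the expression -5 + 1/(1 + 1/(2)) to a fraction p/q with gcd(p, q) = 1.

Starting at the tail and folding back:
Start with 2.
1 + 1/(2/1) = 1 + 1/2 = 3/2
-5 + 1/(3/2) = -5 + 2/3 = -13/3

-13/3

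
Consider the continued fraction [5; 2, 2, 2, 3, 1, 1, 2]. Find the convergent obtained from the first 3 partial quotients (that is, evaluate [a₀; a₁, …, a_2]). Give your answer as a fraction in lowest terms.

Use the convergent recurrence hₖ = aₖ·hₖ₋₁ + hₖ₋₂ (and likewise for the denominators kₖ):
a_0 = 5: 5/1
a_1 = 2: 11/2
a_2 = 2: 27/5

27/5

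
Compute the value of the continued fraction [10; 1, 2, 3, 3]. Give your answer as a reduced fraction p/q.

Compute successive convergents:
a_0 = 10: 10/1
a_1 = 1: 11/1
a_2 = 2: 32/3
a_3 = 3: 107/10
a_4 = 3: 353/33

353/33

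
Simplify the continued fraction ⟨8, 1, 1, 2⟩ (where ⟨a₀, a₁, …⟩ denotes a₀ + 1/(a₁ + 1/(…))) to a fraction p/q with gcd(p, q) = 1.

43/5

Compute successive convergents:
a_0 = 8: 8/1
a_1 = 1: 9/1
a_2 = 1: 17/2
a_3 = 2: 43/5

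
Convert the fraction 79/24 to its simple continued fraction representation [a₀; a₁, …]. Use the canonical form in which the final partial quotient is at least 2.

Run the Euclidean algorithm, recording each quotient:
79 = 3·24 + 7, so a_0 = 3
24 = 3·7 + 3, so a_1 = 3
7 = 2·3 + 1, so a_2 = 2
3 = 3·1 + 0, so a_3 = 3

[3; 3, 2, 3]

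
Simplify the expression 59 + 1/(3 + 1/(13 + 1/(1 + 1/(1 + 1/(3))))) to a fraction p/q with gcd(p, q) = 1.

a_0 = 59: 59/1
a_1 = 3: 178/3
a_2 = 13: 2373/40
a_3 = 1: 2551/43
a_4 = 1: 4924/83
a_5 = 3: 17323/292

17323/292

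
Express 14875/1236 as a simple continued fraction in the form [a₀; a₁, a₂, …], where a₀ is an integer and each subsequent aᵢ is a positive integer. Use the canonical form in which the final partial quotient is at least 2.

Run the Euclidean algorithm, recording each quotient:
14875 ÷ 1236 → quotient 12, remainder 43
1236 ÷ 43 → quotient 28, remainder 32
43 ÷ 32 → quotient 1, remainder 11
32 ÷ 11 → quotient 2, remainder 10
11 ÷ 10 → quotient 1, remainder 1
10 ÷ 1 → quotient 10, remainder 0

[12; 28, 1, 2, 1, 10]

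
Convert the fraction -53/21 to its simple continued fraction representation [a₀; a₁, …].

⌊-53/21⌋ = -3, remainder 10
⌊21/10⌋ = 2, remainder 1
⌊10/1⌋ = 10, remainder 0

[-3; 2, 10]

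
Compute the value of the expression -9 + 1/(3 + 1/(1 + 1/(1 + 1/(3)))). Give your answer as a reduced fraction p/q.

Start with 3.
1 + 1/(3/1) = 1 + 1/3 = 4/3
1 + 1/(4/3) = 1 + 3/4 = 7/4
3 + 1/(7/4) = 3 + 4/7 = 25/7
-9 + 1/(25/7) = -9 + 7/25 = -218/25

-218/25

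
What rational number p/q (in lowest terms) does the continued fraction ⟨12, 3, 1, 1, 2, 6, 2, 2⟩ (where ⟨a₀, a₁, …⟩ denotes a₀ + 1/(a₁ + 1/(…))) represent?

Start with 2.
2 + 1/(2/1) = 2 + 1/2 = 5/2
6 + 1/(5/2) = 6 + 2/5 = 32/5
2 + 1/(32/5) = 2 + 5/32 = 69/32
1 + 1/(69/32) = 1 + 32/69 = 101/69
1 + 1/(101/69) = 1 + 69/101 = 170/101
3 + 1/(170/101) = 3 + 101/170 = 611/170
12 + 1/(611/170) = 12 + 170/611 = 7502/611

7502/611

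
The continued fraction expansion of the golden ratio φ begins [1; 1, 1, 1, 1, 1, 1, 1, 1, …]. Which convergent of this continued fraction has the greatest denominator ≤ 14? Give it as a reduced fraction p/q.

List convergents until the denominator exceeds the bound:
a_0 = 1: 1/1  (≤ bound)
a_1 = 1: 2/1  (≤ bound)
a_2 = 1: 3/2  (≤ bound)
a_3 = 1: 5/3  (≤ bound)
a_4 = 1: 8/5  (≤ bound)
a_5 = 1: 13/8  (≤ bound)
a_6 = 1: 21/13  (≤ bound)
a_7 = 1: 34/21  (> 14, stop)

21/13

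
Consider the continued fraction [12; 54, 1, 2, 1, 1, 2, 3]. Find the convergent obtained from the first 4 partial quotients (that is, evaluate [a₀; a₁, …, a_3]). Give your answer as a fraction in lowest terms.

1971/164

Start with 2.
1 + 1/(2/1) = 1 + 1/2 = 3/2
54 + 1/(3/2) = 54 + 2/3 = 164/3
12 + 1/(164/3) = 12 + 3/164 = 1971/164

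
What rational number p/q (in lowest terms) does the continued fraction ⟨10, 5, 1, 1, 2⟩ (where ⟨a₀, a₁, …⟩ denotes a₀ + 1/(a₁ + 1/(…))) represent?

Build up convergents one term at a time:
a_0 = 10: 10/1
a_1 = 5: 51/5
a_2 = 1: 61/6
a_3 = 1: 112/11
a_4 = 2: 285/28

285/28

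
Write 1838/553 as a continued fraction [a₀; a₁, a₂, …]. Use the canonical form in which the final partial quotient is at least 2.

[3; 3, 11, 5, 3]

Run the Euclidean algorithm, recording each quotient:
⌊1838/553⌋ = 3, remainder 179
⌊553/179⌋ = 3, remainder 16
⌊179/16⌋ = 11, remainder 3
⌊16/3⌋ = 5, remainder 1
⌊3/1⌋ = 3, remainder 0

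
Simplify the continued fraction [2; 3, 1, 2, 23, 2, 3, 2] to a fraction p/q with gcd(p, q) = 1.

Start with 2.
3 + 1/(2/1) = 3 + 1/2 = 7/2
2 + 1/(7/2) = 2 + 2/7 = 16/7
23 + 1/(16/7) = 23 + 7/16 = 375/16
2 + 1/(375/16) = 2 + 16/375 = 766/375
1 + 1/(766/375) = 1 + 375/766 = 1141/766
3 + 1/(1141/766) = 3 + 766/1141 = 4189/1141
2 + 1/(4189/1141) = 2 + 1141/4189 = 9519/4189

9519/4189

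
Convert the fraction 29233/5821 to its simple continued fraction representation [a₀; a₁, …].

[5; 45, 2, 10, 6]

Repeatedly divide and take the remainder:
⌊29233/5821⌋ = 5, remainder 128
⌊5821/128⌋ = 45, remainder 61
⌊128/61⌋ = 2, remainder 6
⌊61/6⌋ = 10, remainder 1
⌊6/1⌋ = 6, remainder 0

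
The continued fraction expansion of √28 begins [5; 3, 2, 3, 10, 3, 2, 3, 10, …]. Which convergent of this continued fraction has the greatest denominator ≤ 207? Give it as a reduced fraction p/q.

a_0 = 5: 5/1  (≤ bound)
a_1 = 3: 16/3  (≤ bound)
a_2 = 2: 37/7  (≤ bound)
a_3 = 3: 127/24  (≤ bound)
a_4 = 10: 1307/247  (> 207, stop)

127/24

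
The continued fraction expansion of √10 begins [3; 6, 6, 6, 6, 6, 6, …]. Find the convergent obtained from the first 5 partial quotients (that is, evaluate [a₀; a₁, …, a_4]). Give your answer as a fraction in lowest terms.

Build up convergents one term at a time:
a_0 = 3: 3/1
a_1 = 6: 19/6
a_2 = 6: 117/37
a_3 = 6: 721/228
a_4 = 6: 4443/1405

4443/1405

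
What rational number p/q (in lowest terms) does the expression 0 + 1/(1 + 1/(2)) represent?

2/3

Compute successive convergents:
a_0 = 0: 0/1
a_1 = 1: 1/1
a_2 = 2: 2/3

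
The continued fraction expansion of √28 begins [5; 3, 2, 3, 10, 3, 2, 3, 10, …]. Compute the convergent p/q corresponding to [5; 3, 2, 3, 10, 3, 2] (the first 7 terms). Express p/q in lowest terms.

9403/1777

Start with 2.
3 + 1/(2/1) = 3 + 1/2 = 7/2
10 + 1/(7/2) = 10 + 2/7 = 72/7
3 + 1/(72/7) = 3 + 7/72 = 223/72
2 + 1/(223/72) = 2 + 72/223 = 518/223
3 + 1/(518/223) = 3 + 223/518 = 1777/518
5 + 1/(1777/518) = 5 + 518/1777 = 9403/1777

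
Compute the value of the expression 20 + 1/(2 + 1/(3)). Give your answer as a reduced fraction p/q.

143/7

Use the convergent recurrence hₖ = aₖ·hₖ₋₁ + hₖ₋₂ (and likewise for the denominators kₖ):
a_0 = 20: 20/1
a_1 = 2: 41/2
a_2 = 3: 143/7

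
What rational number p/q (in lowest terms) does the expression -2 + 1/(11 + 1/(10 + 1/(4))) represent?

a_0 = -2: -2/1
a_1 = 11: -21/11
a_2 = 10: -212/111
a_3 = 4: -869/455

-869/455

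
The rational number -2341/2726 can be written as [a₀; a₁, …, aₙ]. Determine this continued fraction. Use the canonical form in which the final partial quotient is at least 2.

[-1; 7, 12, 2, 2, 1, 1, 2]

Apply division with remainder until the remainder is 0:
⌊-2341/2726⌋ = -1, remainder 385
⌊2726/385⌋ = 7, remainder 31
⌊385/31⌋ = 12, remainder 13
⌊31/13⌋ = 2, remainder 5
⌊13/5⌋ = 2, remainder 3
⌊5/3⌋ = 1, remainder 2
⌊3/2⌋ = 1, remainder 1
⌊2/1⌋ = 2, remainder 0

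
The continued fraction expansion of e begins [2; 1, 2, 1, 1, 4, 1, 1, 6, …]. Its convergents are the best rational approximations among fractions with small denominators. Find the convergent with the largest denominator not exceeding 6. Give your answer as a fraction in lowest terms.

List convergents until the denominator exceeds the bound:
a_0 = 2: 2/1  (≤ bound)
a_1 = 1: 3/1  (≤ bound)
a_2 = 2: 8/3  (≤ bound)
a_3 = 1: 11/4  (≤ bound)
a_4 = 1: 19/7  (> 6, stop)

11/4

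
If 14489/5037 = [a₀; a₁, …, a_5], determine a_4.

5

⌊14489/5037⌋ = 2, remainder 4415
⌊5037/4415⌋ = 1, remainder 622
⌊4415/622⌋ = 7, remainder 61
⌊622/61⌋ = 10, remainder 12
⌊61/12⌋ = 5, remainder 1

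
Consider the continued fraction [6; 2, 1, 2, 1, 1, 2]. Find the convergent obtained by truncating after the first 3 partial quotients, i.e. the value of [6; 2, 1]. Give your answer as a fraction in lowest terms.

19/3

Start with 1.
2 + 1/(1/1) = 2 + 1/1 = 3/1
6 + 1/(3/1) = 6 + 1/3 = 19/3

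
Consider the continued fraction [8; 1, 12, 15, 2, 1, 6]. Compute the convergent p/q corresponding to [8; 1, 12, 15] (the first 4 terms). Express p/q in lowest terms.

1749/196

Start with 15.
12 + 1/(15/1) = 12 + 1/15 = 181/15
1 + 1/(181/15) = 1 + 15/181 = 196/181
8 + 1/(196/181) = 8 + 181/196 = 1749/196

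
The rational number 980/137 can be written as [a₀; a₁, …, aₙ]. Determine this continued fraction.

980 = 7·137 + 21, so a_0 = 7
137 = 6·21 + 11, so a_1 = 6
21 = 1·11 + 10, so a_2 = 1
11 = 1·10 + 1, so a_3 = 1
10 = 10·1 + 0, so a_4 = 10

[7; 6, 1, 1, 10]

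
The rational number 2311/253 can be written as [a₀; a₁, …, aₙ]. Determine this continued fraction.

[9; 7, 2, 3, 1, 3]

2311 = 9·253 + 34, so a_0 = 9
253 = 7·34 + 15, so a_1 = 7
34 = 2·15 + 4, so a_2 = 2
15 = 3·4 + 3, so a_3 = 3
4 = 1·3 + 1, so a_4 = 1
3 = 3·1 + 0, so a_5 = 3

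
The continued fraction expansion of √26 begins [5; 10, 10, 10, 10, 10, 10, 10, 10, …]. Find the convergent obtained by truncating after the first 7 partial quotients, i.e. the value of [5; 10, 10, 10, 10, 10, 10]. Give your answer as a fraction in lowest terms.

5357035/1050601

Use the convergent recurrence hₖ = aₖ·hₖ₋₁ + hₖ₋₂ (and likewise for the denominators kₖ):
a_0 = 5: 5/1
a_1 = 10: 51/10
a_2 = 10: 515/101
a_3 = 10: 5201/1020
a_4 = 10: 52525/10301
a_5 = 10: 530451/104030
a_6 = 10: 5357035/1050601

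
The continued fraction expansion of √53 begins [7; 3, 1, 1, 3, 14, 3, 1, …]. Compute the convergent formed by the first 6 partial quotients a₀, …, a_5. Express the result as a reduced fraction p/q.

Collapse the nested fraction from the inside out:
Start with 14.
3 + 1/(14/1) = 3 + 1/14 = 43/14
1 + 1/(43/14) = 1 + 14/43 = 57/43
1 + 1/(57/43) = 1 + 43/57 = 100/57
3 + 1/(100/57) = 3 + 57/100 = 357/100
7 + 1/(357/100) = 7 + 100/357 = 2599/357

2599/357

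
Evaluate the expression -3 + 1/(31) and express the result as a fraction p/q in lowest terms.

Build up convergents one term at a time:
a_0 = -3: -3/1
a_1 = 31: -92/31

-92/31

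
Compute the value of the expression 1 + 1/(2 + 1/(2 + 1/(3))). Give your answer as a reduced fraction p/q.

24/17

a_0 = 1: 1/1
a_1 = 2: 3/2
a_2 = 2: 7/5
a_3 = 3: 24/17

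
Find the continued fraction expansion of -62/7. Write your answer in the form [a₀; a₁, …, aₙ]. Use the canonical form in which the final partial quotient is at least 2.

Apply division with remainder until the remainder is 0:
-62 ÷ 7 → quotient -9, remainder 1
7 ÷ 1 → quotient 7, remainder 0

[-9; 7]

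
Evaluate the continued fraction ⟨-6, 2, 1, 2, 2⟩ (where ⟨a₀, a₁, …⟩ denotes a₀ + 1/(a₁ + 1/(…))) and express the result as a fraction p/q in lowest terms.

-107/19

Start with 2.
2 + 1/(2/1) = 2 + 1/2 = 5/2
1 + 1/(5/2) = 1 + 2/5 = 7/5
2 + 1/(7/5) = 2 + 5/7 = 19/7
-6 + 1/(19/7) = -6 + 7/19 = -107/19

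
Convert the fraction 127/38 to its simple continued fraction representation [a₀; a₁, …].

[3; 2, 1, 12]

Repeatedly divide and take the remainder:
127 = 3·38 + 13, so a_0 = 3
38 = 2·13 + 12, so a_1 = 2
13 = 1·12 + 1, so a_2 = 1
12 = 12·1 + 0, so a_3 = 12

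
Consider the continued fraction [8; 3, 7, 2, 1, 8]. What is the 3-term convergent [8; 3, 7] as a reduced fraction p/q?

Start with 7.
3 + 1/(7/1) = 3 + 1/7 = 22/7
8 + 1/(22/7) = 8 + 7/22 = 183/22

183/22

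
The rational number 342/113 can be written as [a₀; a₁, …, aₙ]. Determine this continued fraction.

⌊342/113⌋ = 3, remainder 3
⌊113/3⌋ = 37, remainder 2
⌊3/2⌋ = 1, remainder 1
⌊2/1⌋ = 2, remainder 0

[3; 37, 1, 2]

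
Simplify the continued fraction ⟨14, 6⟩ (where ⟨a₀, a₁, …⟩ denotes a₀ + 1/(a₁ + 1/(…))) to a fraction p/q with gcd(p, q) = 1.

85/6

a_0 = 14: 14/1
a_1 = 6: 85/6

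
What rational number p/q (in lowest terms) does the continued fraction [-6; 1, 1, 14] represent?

a_0 = -6: -6/1
a_1 = 1: -5/1
a_2 = 1: -11/2
a_3 = 14: -159/29

-159/29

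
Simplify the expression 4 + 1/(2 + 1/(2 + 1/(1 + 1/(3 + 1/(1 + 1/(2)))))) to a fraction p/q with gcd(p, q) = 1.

Use the convergent recurrence hₖ = aₖ·hₖ₋₁ + hₖ₋₂ (and likewise for the denominators kₖ):
a_0 = 4: 4/1
a_1 = 2: 9/2
a_2 = 2: 22/5
a_3 = 1: 31/7
a_4 = 3: 115/26
a_5 = 1: 146/33
a_6 = 2: 407/92

407/92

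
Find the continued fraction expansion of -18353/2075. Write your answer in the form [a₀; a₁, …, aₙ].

Repeatedly divide and take the remainder:
⌊-18353/2075⌋ = -9, remainder 322
⌊2075/322⌋ = 6, remainder 143
⌊322/143⌋ = 2, remainder 36
⌊143/36⌋ = 3, remainder 35
⌊36/35⌋ = 1, remainder 1
⌊35/1⌋ = 35, remainder 0

[-9; 6, 2, 3, 1, 35]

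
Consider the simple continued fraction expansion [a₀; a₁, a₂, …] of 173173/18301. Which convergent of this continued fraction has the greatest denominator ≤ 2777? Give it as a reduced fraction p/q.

9964/1053

a_0 = 9: 9/1  (≤ bound)
a_1 = 2: 19/2  (≤ bound)
a_2 = 6: 123/13  (≤ bound)
a_3 = 6: 757/80  (≤ bound)
a_4 = 13: 9964/1053  (≤ bound)
a_5 = 3: 30649/3239  (> 2777, stop)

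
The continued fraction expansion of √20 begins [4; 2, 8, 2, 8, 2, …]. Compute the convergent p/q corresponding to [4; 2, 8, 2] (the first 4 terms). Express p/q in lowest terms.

Start with 2.
8 + 1/(2/1) = 8 + 1/2 = 17/2
2 + 1/(17/2) = 2 + 2/17 = 36/17
4 + 1/(36/17) = 4 + 17/36 = 161/36

161/36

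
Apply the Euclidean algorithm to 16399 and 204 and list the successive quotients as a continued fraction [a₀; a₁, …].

Apply division with remainder until the remainder is 0:
16399 = 80·204 + 79, so a_0 = 80
204 = 2·79 + 46, so a_1 = 2
79 = 1·46 + 33, so a_2 = 1
46 = 1·33 + 13, so a_3 = 1
33 = 2·13 + 7, so a_4 = 2
13 = 1·7 + 6, so a_5 = 1
7 = 1·6 + 1, so a_6 = 1
6 = 6·1 + 0, so a_7 = 6

[80; 2, 1, 1, 2, 1, 1, 6]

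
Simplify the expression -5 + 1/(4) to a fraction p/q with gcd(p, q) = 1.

-19/4

Compute successive convergents:
a_0 = -5: -5/1
a_1 = 4: -19/4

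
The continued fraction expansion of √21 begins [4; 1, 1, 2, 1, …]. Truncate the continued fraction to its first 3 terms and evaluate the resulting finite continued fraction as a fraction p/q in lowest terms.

9/2

Start with 1.
1 + 1/(1/1) = 1 + 1/1 = 2/1
4 + 1/(2/1) = 4 + 1/2 = 9/2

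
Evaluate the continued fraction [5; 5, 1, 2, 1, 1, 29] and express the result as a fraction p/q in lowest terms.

Use the convergent recurrence hₖ = aₖ·hₖ₋₁ + hₖ₋₂ (and likewise for the denominators kₖ):
a_0 = 5: 5/1
a_1 = 5: 26/5
a_2 = 1: 31/6
a_3 = 2: 88/17
a_4 = 1: 119/23
a_5 = 1: 207/40
a_6 = 29: 6122/1183

6122/1183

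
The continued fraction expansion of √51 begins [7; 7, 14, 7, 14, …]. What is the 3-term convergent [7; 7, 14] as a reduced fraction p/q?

707/99

Use the convergent recurrence hₖ = aₖ·hₖ₋₁ + hₖ₋₂ (and likewise for the denominators kₖ):
a_0 = 7: 7/1
a_1 = 7: 50/7
a_2 = 14: 707/99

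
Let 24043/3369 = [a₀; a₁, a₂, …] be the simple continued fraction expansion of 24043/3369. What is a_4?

2

⌊24043/3369⌋ = 7, remainder 460
⌊3369/460⌋ = 7, remainder 149
⌊460/149⌋ = 3, remainder 13
⌊149/13⌋ = 11, remainder 6
⌊13/6⌋ = 2, remainder 1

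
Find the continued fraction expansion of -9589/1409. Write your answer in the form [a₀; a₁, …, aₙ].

[-7; 5, 7, 39]

⌊-9589/1409⌋ = -7, remainder 274
⌊1409/274⌋ = 5, remainder 39
⌊274/39⌋ = 7, remainder 1
⌊39/1⌋ = 39, remainder 0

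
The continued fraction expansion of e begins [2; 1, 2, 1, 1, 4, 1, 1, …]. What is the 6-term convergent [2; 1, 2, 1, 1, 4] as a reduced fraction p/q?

87/32

a_0 = 2: 2/1
a_1 = 1: 3/1
a_2 = 2: 8/3
a_3 = 1: 11/4
a_4 = 1: 19/7
a_5 = 4: 87/32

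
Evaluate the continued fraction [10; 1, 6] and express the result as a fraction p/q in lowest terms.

Collapse the nested fraction from the inside out:
Start with 6.
1 + 1/(6/1) = 1 + 1/6 = 7/6
10 + 1/(7/6) = 10 + 6/7 = 76/7

76/7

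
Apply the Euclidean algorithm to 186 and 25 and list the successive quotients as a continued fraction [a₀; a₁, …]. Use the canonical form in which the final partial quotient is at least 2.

186 = 7·25 + 11, so a_0 = 7
25 = 2·11 + 3, so a_1 = 2
11 = 3·3 + 2, so a_2 = 3
3 = 1·2 + 1, so a_3 = 1
2 = 2·1 + 0, so a_4 = 2

[7; 2, 3, 1, 2]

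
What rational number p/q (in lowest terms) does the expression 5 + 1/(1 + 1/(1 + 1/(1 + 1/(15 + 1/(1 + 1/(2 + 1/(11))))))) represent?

9435/1667

a_0 = 5: 5/1
a_1 = 1: 6/1
a_2 = 1: 11/2
a_3 = 1: 17/3
a_4 = 15: 266/47
a_5 = 1: 283/50
a_6 = 2: 832/147
a_7 = 11: 9435/1667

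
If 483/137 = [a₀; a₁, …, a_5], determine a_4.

Run the Euclidean algorithm, recording each quotient:
483 = 3·137 + 72, so a_0 = 3
137 = 1·72 + 65, so a_1 = 1
72 = 1·65 + 7, so a_2 = 1
65 = 9·7 + 2, so a_3 = 9
7 = 3·2 + 1, so a_4 = 3

3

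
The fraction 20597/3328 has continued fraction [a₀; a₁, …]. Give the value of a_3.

2

20597 ÷ 3328 → quotient 6, remainder 629
3328 ÷ 629 → quotient 5, remainder 183
629 ÷ 183 → quotient 3, remainder 80
183 ÷ 80 → quotient 2, remainder 23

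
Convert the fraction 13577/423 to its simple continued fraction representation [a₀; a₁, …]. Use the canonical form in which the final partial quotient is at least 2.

⌊13577/423⌋ = 32, remainder 41
⌊423/41⌋ = 10, remainder 13
⌊41/13⌋ = 3, remainder 2
⌊13/2⌋ = 6, remainder 1
⌊2/1⌋ = 2, remainder 0

[32; 10, 3, 6, 2]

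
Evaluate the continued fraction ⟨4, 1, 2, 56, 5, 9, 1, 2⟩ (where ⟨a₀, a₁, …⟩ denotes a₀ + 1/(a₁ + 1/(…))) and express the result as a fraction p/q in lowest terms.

117178/25099

Build up convergents one term at a time:
a_0 = 4: 4/1
a_1 = 1: 5/1
a_2 = 2: 14/3
a_3 = 56: 789/169
a_4 = 5: 3959/848
a_5 = 9: 36420/7801
a_6 = 1: 40379/8649
a_7 = 2: 117178/25099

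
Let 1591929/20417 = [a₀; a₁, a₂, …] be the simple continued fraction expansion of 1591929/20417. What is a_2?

Run the Euclidean algorithm, recording each quotient:
1591929 = 77·20417 + 19820, so a_0 = 77
20417 = 1·19820 + 597, so a_1 = 1
19820 = 33·597 + 119, so a_2 = 33

33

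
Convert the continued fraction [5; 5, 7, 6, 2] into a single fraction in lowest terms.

Starting at the tail and folding back:
Start with 2.
6 + 1/(2/1) = 6 + 1/2 = 13/2
7 + 1/(13/2) = 7 + 2/13 = 93/13
5 + 1/(93/13) = 5 + 13/93 = 478/93
5 + 1/(478/93) = 5 + 93/478 = 2483/478

2483/478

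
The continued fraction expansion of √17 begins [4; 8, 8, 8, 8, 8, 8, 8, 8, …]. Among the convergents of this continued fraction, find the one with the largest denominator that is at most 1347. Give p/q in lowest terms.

List convergents until the denominator exceeds the bound:
a_0 = 4: 4/1  (≤ bound)
a_1 = 8: 33/8  (≤ bound)
a_2 = 8: 268/65  (≤ bound)
a_3 = 8: 2177/528  (≤ bound)
a_4 = 8: 17684/4289  (> 1347, stop)

2177/528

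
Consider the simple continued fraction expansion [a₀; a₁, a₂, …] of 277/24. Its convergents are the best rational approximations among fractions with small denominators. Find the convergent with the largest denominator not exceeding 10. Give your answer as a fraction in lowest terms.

23/2

a_0 = 11: 11/1  (≤ bound)
a_1 = 1: 12/1  (≤ bound)
a_2 = 1: 23/2  (≤ bound)
a_3 = 5: 127/11  (> 10, stop)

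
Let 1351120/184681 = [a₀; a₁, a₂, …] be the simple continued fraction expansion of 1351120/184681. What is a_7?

Apply division with remainder until the remainder is 0:
⌊1351120/184681⌋ = 7, remainder 58353
⌊184681/58353⌋ = 3, remainder 9622
⌊58353/9622⌋ = 6, remainder 621
⌊9622/621⌋ = 15, remainder 307
⌊621/307⌋ = 2, remainder 7
⌊307/7⌋ = 43, remainder 6
⌊7/6⌋ = 1, remainder 1
⌊6/1⌋ = 6, remainder 0

6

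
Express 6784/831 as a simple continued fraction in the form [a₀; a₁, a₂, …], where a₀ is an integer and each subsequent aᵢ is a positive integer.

6784 ÷ 831 → quotient 8, remainder 136
831 ÷ 136 → quotient 6, remainder 15
136 ÷ 15 → quotient 9, remainder 1
15 ÷ 1 → quotient 15, remainder 0

[8; 6, 9, 15]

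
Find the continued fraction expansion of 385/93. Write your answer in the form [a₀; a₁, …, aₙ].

[4; 7, 6, 2]

⌊385/93⌋ = 4, remainder 13
⌊93/13⌋ = 7, remainder 2
⌊13/2⌋ = 6, remainder 1
⌊2/1⌋ = 2, remainder 0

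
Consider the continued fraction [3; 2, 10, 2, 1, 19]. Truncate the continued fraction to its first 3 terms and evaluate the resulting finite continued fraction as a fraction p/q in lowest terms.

73/21

Compute successive convergents:
a_0 = 3: 3/1
a_1 = 2: 7/2
a_2 = 10: 73/21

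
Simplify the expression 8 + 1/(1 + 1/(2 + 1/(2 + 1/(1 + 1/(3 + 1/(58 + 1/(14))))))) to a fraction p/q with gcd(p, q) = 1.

Work from the innermost term outward:
Start with 14.
58 + 1/(14/1) = 58 + 1/14 = 813/14
3 + 1/(813/14) = 3 + 14/813 = 2453/813
1 + 1/(2453/813) = 1 + 813/2453 = 3266/2453
2 + 1/(3266/2453) = 2 + 2453/3266 = 8985/3266
2 + 1/(8985/3266) = 2 + 3266/8985 = 21236/8985
1 + 1/(21236/8985) = 1 + 8985/21236 = 30221/21236
8 + 1/(30221/21236) = 8 + 21236/30221 = 263004/30221

263004/30221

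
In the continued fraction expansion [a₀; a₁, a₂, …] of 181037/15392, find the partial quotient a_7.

9

181037 = 11·15392 + 11725, so a_0 = 11
15392 = 1·11725 + 3667, so a_1 = 1
11725 = 3·3667 + 724, so a_2 = 3
3667 = 5·724 + 47, so a_3 = 5
724 = 15·47 + 19, so a_4 = 15
47 = 2·19 + 9, so a_5 = 2
19 = 2·9 + 1, so a_6 = 2
9 = 9·1 + 0, so a_7 = 9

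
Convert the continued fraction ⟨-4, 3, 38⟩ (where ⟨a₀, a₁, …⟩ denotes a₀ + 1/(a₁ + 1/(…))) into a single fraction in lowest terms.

-422/115

Start with 38.
3 + 1/(38/1) = 3 + 1/38 = 115/38
-4 + 1/(115/38) = -4 + 38/115 = -422/115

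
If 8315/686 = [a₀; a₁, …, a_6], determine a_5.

2

Repeatedly divide and take the remainder:
8315 = 12·686 + 83, so a_0 = 12
686 = 8·83 + 22, so a_1 = 8
83 = 3·22 + 17, so a_2 = 3
22 = 1·17 + 5, so a_3 = 1
17 = 3·5 + 2, so a_4 = 3
5 = 2·2 + 1, so a_5 = 2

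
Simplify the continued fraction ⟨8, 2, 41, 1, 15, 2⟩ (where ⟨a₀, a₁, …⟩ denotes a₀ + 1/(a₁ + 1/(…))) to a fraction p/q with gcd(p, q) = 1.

Compute successive convergents:
a_0 = 8: 8/1
a_1 = 2: 17/2
a_2 = 41: 705/83
a_3 = 1: 722/85
a_4 = 15: 11535/1358
a_5 = 2: 23792/2801

23792/2801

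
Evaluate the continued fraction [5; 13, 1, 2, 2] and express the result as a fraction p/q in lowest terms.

487/96

a_0 = 5: 5/1
a_1 = 13: 66/13
a_2 = 1: 71/14
a_3 = 2: 208/41
a_4 = 2: 487/96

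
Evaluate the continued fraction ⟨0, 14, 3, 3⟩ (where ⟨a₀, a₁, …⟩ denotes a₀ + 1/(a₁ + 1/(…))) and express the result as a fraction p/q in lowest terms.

Start with 3.
3 + 1/(3/1) = 3 + 1/3 = 10/3
14 + 1/(10/3) = 14 + 3/10 = 143/10
0 + 1/(143/10) = 0 + 10/143 = 10/143

10/143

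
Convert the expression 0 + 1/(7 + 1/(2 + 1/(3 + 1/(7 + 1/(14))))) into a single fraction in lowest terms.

a_0 = 0: 0/1
a_1 = 7: 1/7
a_2 = 2: 2/15
a_3 = 3: 7/52
a_4 = 7: 51/379
a_5 = 14: 721/5358

721/5358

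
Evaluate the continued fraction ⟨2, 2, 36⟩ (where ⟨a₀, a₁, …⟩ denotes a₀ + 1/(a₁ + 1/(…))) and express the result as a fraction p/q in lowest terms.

Compute successive convergents:
a_0 = 2: 2/1
a_1 = 2: 5/2
a_2 = 36: 182/73

182/73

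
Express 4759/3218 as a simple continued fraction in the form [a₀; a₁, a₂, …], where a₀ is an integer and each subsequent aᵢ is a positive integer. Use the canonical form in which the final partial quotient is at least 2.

[1; 2, 11, 3, 45]

Repeatedly divide and take the remainder:
4759 = 1·3218 + 1541, so a_0 = 1
3218 = 2·1541 + 136, so a_1 = 2
1541 = 11·136 + 45, so a_2 = 11
136 = 3·45 + 1, so a_3 = 3
45 = 45·1 + 0, so a_4 = 45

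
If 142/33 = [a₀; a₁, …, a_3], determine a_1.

3

142 ÷ 33 → quotient 4, remainder 10
33 ÷ 10 → quotient 3, remainder 3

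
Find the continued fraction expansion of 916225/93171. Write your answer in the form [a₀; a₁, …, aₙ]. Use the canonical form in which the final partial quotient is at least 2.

[9; 1, 5, 59, 3, 28, 1, 2]

916225 = 9·93171 + 77686, so a_0 = 9
93171 = 1·77686 + 15485, so a_1 = 1
77686 = 5·15485 + 261, so a_2 = 5
15485 = 59·261 + 86, so a_3 = 59
261 = 3·86 + 3, so a_4 = 3
86 = 28·3 + 2, so a_5 = 28
3 = 1·2 + 1, so a_6 = 1
2 = 2·1 + 0, so a_7 = 2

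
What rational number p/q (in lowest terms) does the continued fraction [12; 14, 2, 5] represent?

1919/159

Use the convergent recurrence hₖ = aₖ·hₖ₋₁ + hₖ₋₂ (and likewise for the denominators kₖ):
a_0 = 12: 12/1
a_1 = 14: 169/14
a_2 = 2: 350/29
a_3 = 5: 1919/159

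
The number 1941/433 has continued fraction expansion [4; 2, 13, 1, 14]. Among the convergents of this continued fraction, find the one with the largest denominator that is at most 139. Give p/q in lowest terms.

a_0 = 4: 4/1  (≤ bound)
a_1 = 2: 9/2  (≤ bound)
a_2 = 13: 121/27  (≤ bound)
a_3 = 1: 130/29  (≤ bound)
a_4 = 14: 1941/433  (> 139, stop)

130/29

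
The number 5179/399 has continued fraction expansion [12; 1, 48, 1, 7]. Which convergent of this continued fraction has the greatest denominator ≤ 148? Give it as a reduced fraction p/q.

a_0 = 12: 12/1  (≤ bound)
a_1 = 1: 13/1  (≤ bound)
a_2 = 48: 636/49  (≤ bound)
a_3 = 1: 649/50  (≤ bound)
a_4 = 7: 5179/399  (> 148, stop)

649/50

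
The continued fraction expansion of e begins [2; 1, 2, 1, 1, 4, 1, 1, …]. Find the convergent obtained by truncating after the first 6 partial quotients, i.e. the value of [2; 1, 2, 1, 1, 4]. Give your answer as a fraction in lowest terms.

Start with 4.
1 + 1/(4/1) = 1 + 1/4 = 5/4
1 + 1/(5/4) = 1 + 4/5 = 9/5
2 + 1/(9/5) = 2 + 5/9 = 23/9
1 + 1/(23/9) = 1 + 9/23 = 32/23
2 + 1/(32/23) = 2 + 23/32 = 87/32

87/32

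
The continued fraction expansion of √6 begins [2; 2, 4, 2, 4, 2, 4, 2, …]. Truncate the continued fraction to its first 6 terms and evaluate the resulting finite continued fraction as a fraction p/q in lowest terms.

485/198

Compute successive convergents:
a_0 = 2: 2/1
a_1 = 2: 5/2
a_2 = 4: 22/9
a_3 = 2: 49/20
a_4 = 4: 218/89
a_5 = 2: 485/198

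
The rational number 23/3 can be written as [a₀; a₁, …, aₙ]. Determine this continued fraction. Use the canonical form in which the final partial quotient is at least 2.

⌊23/3⌋ = 7, remainder 2
⌊3/2⌋ = 1, remainder 1
⌊2/1⌋ = 2, remainder 0

[7; 1, 2]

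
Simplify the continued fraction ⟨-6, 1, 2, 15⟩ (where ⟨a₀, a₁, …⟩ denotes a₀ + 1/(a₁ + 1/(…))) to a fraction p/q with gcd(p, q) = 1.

-245/46

Build up convergents one term at a time:
a_0 = -6: -6/1
a_1 = 1: -5/1
a_2 = 2: -16/3
a_3 = 15: -245/46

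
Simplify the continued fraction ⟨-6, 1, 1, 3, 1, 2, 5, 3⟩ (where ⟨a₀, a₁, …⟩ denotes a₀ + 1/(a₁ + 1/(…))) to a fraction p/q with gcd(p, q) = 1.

Start with 3.
5 + 1/(3/1) = 5 + 1/3 = 16/3
2 + 1/(16/3) = 2 + 3/16 = 35/16
1 + 1/(35/16) = 1 + 16/35 = 51/35
3 + 1/(51/35) = 3 + 35/51 = 188/51
1 + 1/(188/51) = 1 + 51/188 = 239/188
1 + 1/(239/188) = 1 + 188/239 = 427/239
-6 + 1/(427/239) = -6 + 239/427 = -2323/427

-2323/427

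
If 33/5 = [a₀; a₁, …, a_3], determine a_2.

Apply division with remainder until the remainder is 0:
⌊33/5⌋ = 6, remainder 3
⌊5/3⌋ = 1, remainder 2
⌊3/2⌋ = 1, remainder 1

1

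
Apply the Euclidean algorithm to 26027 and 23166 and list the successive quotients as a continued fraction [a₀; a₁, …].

26027 = 1·23166 + 2861, so a_0 = 1
23166 = 8·2861 + 278, so a_1 = 8
2861 = 10·278 + 81, so a_2 = 10
278 = 3·81 + 35, so a_3 = 3
81 = 2·35 + 11, so a_4 = 2
35 = 3·11 + 2, so a_5 = 3
11 = 5·2 + 1, so a_6 = 5
2 = 2·1 + 0, so a_7 = 2

[1; 8, 10, 3, 2, 3, 5, 2]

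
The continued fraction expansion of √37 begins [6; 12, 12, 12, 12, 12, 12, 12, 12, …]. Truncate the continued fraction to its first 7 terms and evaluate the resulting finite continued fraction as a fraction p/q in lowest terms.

Start with 12.
12 + 1/(12/1) = 12 + 1/12 = 145/12
12 + 1/(145/12) = 12 + 12/145 = 1752/145
12 + 1/(1752/145) = 12 + 145/1752 = 21169/1752
12 + 1/(21169/1752) = 12 + 1752/21169 = 255780/21169
12 + 1/(255780/21169) = 12 + 21169/255780 = 3090529/255780
6 + 1/(3090529/255780) = 6 + 255780/3090529 = 18798954/3090529

18798954/3090529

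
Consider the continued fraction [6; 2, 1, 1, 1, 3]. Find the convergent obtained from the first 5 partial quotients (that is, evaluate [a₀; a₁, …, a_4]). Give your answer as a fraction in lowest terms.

a_0 = 6: 6/1
a_1 = 2: 13/2
a_2 = 1: 19/3
a_3 = 1: 32/5
a_4 = 1: 51/8

51/8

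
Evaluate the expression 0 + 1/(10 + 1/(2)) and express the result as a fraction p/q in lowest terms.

2/21

Start with 2.
10 + 1/(2/1) = 10 + 1/2 = 21/2
0 + 1/(21/2) = 0 + 2/21 = 2/21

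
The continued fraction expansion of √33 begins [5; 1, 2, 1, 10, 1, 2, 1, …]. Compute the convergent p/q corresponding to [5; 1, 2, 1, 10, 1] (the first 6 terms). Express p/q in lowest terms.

Start with 1.
10 + 1/(1/1) = 10 + 1/1 = 11/1
1 + 1/(11/1) = 1 + 1/11 = 12/11
2 + 1/(12/11) = 2 + 11/12 = 35/12
1 + 1/(35/12) = 1 + 12/35 = 47/35
5 + 1/(47/35) = 5 + 35/47 = 270/47

270/47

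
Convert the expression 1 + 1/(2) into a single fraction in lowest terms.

Collapse the nested fraction from the inside out:
Start with 2.
1 + 1/(2/1) = 1 + 1/2 = 3/2

3/2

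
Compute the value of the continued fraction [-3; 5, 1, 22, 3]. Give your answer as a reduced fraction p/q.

-1181/417

a_0 = -3: -3/1
a_1 = 5: -14/5
a_2 = 1: -17/6
a_3 = 22: -388/137
a_4 = 3: -1181/417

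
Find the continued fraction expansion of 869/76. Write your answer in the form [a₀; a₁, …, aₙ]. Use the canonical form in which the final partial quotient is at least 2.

[11; 2, 3, 3, 3]

869 = 11·76 + 33, so a_0 = 11
76 = 2·33 + 10, so a_1 = 2
33 = 3·10 + 3, so a_2 = 3
10 = 3·3 + 1, so a_3 = 3
3 = 3·1 + 0, so a_4 = 3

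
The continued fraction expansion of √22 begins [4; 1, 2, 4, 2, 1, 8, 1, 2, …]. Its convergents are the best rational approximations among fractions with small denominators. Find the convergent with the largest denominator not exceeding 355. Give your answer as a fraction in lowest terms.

List convergents until the denominator exceeds the bound:
a_0 = 4: 4/1  (≤ bound)
a_1 = 1: 5/1  (≤ bound)
a_2 = 2: 14/3  (≤ bound)
a_3 = 4: 61/13  (≤ bound)
a_4 = 2: 136/29  (≤ bound)
a_5 = 1: 197/42  (≤ bound)
a_6 = 8: 1712/365  (> 355, stop)

197/42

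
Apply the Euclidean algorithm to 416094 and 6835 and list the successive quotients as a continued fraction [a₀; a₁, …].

Repeatedly divide and take the remainder:
⌊416094/6835⌋ = 60, remainder 5994
⌊6835/5994⌋ = 1, remainder 841
⌊5994/841⌋ = 7, remainder 107
⌊841/107⌋ = 7, remainder 92
⌊107/92⌋ = 1, remainder 15
⌊92/15⌋ = 6, remainder 2
⌊15/2⌋ = 7, remainder 1
⌊2/1⌋ = 2, remainder 0

[60; 1, 7, 7, 1, 6, 7, 2]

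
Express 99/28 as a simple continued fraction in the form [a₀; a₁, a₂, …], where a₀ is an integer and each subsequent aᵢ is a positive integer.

[3; 1, 1, 6, 2]

Repeatedly divide and take the remainder:
⌊99/28⌋ = 3, remainder 15
⌊28/15⌋ = 1, remainder 13
⌊15/13⌋ = 1, remainder 2
⌊13/2⌋ = 6, remainder 1
⌊2/1⌋ = 2, remainder 0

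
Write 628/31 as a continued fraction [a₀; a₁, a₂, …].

628 ÷ 31 → quotient 20, remainder 8
31 ÷ 8 → quotient 3, remainder 7
8 ÷ 7 → quotient 1, remainder 1
7 ÷ 1 → quotient 7, remainder 0

[20; 3, 1, 7]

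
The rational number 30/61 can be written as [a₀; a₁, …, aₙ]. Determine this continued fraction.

[0; 2, 30]

30 ÷ 61 → quotient 0, remainder 30
61 ÷ 30 → quotient 2, remainder 1
30 ÷ 1 → quotient 30, remainder 0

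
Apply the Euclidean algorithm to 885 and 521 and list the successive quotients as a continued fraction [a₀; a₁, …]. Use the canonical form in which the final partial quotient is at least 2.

885 ÷ 521 → quotient 1, remainder 364
521 ÷ 364 → quotient 1, remainder 157
364 ÷ 157 → quotient 2, remainder 50
157 ÷ 50 → quotient 3, remainder 7
50 ÷ 7 → quotient 7, remainder 1
7 ÷ 1 → quotient 7, remainder 0

[1; 1, 2, 3, 7, 7]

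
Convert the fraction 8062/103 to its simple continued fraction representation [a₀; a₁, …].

[78; 3, 1, 2, 9]

⌊8062/103⌋ = 78, remainder 28
⌊103/28⌋ = 3, remainder 19
⌊28/19⌋ = 1, remainder 9
⌊19/9⌋ = 2, remainder 1
⌊9/1⌋ = 9, remainder 0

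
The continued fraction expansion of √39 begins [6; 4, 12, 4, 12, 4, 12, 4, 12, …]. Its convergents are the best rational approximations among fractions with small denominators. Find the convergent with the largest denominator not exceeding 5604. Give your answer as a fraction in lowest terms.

a_0 = 6: 6/1  (≤ bound)
a_1 = 4: 25/4  (≤ bound)
a_2 = 12: 306/49  (≤ bound)
a_3 = 4: 1249/200  (≤ bound)
a_4 = 12: 15294/2449  (≤ bound)
a_5 = 4: 62425/9996  (> 5604, stop)

15294/2449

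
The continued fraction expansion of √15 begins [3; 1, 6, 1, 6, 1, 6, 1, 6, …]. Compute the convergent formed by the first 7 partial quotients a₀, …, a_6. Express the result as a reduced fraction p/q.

Compute successive convergents:
a_0 = 3: 3/1
a_1 = 1: 4/1
a_2 = 6: 27/7
a_3 = 1: 31/8
a_4 = 6: 213/55
a_5 = 1: 244/63
a_6 = 6: 1677/433

1677/433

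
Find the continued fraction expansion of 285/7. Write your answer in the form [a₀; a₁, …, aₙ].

[40; 1, 2, 2]

285 = 40·7 + 5, so a_0 = 40
7 = 1·5 + 2, so a_1 = 1
5 = 2·2 + 1, so a_2 = 2
2 = 2·1 + 0, so a_3 = 2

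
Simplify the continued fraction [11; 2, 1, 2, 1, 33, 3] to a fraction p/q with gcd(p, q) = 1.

12773/1124

Start with 3.
33 + 1/(3/1) = 33 + 1/3 = 100/3
1 + 1/(100/3) = 1 + 3/100 = 103/100
2 + 1/(103/100) = 2 + 100/103 = 306/103
1 + 1/(306/103) = 1 + 103/306 = 409/306
2 + 1/(409/306) = 2 + 306/409 = 1124/409
11 + 1/(1124/409) = 11 + 409/1124 = 12773/1124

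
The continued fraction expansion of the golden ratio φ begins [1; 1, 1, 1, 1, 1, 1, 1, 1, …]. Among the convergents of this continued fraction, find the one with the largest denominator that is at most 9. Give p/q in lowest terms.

List convergents until the denominator exceeds the bound:
a_0 = 1: 1/1  (≤ bound)
a_1 = 1: 2/1  (≤ bound)
a_2 = 1: 3/2  (≤ bound)
a_3 = 1: 5/3  (≤ bound)
a_4 = 1: 8/5  (≤ bound)
a_5 = 1: 13/8  (≤ bound)
a_6 = 1: 21/13  (> 9, stop)

13/8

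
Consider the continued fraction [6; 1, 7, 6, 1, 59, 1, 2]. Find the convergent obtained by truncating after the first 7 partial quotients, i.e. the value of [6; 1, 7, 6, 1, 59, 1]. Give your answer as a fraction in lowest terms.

23857/3469

a_0 = 6: 6/1
a_1 = 1: 7/1
a_2 = 7: 55/8
a_3 = 6: 337/49
a_4 = 1: 392/57
a_5 = 59: 23465/3412
a_6 = 1: 23857/3469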